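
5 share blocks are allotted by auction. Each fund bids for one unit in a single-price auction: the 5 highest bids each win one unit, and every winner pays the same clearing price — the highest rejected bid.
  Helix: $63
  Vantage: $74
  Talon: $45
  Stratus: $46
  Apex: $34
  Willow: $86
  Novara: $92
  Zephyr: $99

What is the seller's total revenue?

Ordering the bids: 99 (Zephyr), 92 (Novara), 86 (Willow), 74 (Vantage), 63 (Helix), 46 (Stratus), 45 (Talon), …
The 5 highest are Zephyr, Novara, Willow, Vantage, Helix.
First losing bid is Stratus's $46, which sets the uniform price.
Total revenue = 5 × $46 = $230.

Total revenue: $230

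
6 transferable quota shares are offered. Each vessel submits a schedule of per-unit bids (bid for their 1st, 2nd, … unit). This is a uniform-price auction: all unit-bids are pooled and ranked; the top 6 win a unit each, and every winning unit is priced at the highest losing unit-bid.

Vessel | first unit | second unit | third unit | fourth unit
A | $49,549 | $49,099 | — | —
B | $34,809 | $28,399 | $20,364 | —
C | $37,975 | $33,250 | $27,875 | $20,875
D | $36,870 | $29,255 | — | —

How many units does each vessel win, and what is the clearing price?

A 2, B 1, C 2, D 1; clearing price $29,255

All unit-bids, highest first — top 6: 49,549 (A-1), 49,099 (A-2), 37,975 (C-1), 36,870 (D-1), 34,809 (B-1), 33,250 (C-2)
Highest rejected unit-bid = $29,255.
Allocation: A 2, B 1, C 2, D 1.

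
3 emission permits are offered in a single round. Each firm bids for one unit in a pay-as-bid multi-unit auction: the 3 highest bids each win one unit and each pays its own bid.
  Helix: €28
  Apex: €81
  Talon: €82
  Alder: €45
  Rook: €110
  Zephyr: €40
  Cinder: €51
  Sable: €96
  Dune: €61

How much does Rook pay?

Sorting: 110 (Rook), 96 (Sable), 82 (Talon), 81 (Apex), 61 (Dune), …
The 3 highest are Rook, Sable, Talon.
Rook wins → own bid €110.

Rook pays €110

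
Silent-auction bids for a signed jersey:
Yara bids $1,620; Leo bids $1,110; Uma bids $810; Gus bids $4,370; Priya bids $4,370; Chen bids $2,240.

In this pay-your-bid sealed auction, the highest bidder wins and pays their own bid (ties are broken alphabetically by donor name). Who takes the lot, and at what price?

Gus pays $4,370

Bids in order: 4,370 (Gus) > 4,370 (Priya) > 2,240 (Chen) > 1,620 (Yara) > 1,110 (Leo) > 810 (Uma)
Gus and Priya tie at $4,370; tie-break gives it to Gus.
Gus has the highest bid and pays exactly that: $4,370.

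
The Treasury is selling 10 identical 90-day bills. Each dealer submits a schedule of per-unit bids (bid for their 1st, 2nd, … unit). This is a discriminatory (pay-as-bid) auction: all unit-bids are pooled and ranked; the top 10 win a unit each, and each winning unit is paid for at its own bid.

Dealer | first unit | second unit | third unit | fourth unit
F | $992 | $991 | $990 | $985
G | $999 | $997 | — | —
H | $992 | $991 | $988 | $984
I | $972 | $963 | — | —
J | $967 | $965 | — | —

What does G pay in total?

G pays $1,996

Merging the schedules and taking the best 10: 999 (G-1), 997 (G-2), 992 (F-1), 992 (H-1), 991 (F-2), 991 (H-2), 990 (F-3), 988 (H-3), 985 (F-4), 984 (H-4)
Next rejected bid: $972 (not a price — pay-as-bid).
G's winning unit-bids: 999 + 997 = $1,996.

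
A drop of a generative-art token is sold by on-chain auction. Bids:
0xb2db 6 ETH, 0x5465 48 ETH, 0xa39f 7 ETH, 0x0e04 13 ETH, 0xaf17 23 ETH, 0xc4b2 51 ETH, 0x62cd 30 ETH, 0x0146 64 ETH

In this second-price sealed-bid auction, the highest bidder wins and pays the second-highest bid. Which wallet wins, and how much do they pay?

0x0146 pays 51 ETH

Second-price sealed-bid auction: the highest bidder wins and pays the second-highest bid.
Sorting bids: 64 (0x0146) > 51 (0xc4b2) > 48 (0x5465) > 30 (0x62cd) > 23 (0xaf17) > 13 (0x0e04) > …
Second-price: 0x0146 pays 0xc4b2's bid of 51 ETH.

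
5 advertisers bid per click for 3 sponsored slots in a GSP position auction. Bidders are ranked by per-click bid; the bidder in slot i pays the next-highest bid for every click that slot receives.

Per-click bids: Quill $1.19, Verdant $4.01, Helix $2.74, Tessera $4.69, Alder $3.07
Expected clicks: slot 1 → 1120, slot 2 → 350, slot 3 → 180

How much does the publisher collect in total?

Ranked by bid: $4.69 (Tessera) > $4.01 (Verdant) > $3.07 (Alder) > $2.74 (Helix) > …
Slot 1: Tessera pays $4.01 × 1120 = $4491.20
Slot 2: Verdant pays $3.07 × 350 = $1074.50
Slot 3: Alder pays $2.74 × 180 = $493.20
Total = $6058.90

Total revenue: $6058.90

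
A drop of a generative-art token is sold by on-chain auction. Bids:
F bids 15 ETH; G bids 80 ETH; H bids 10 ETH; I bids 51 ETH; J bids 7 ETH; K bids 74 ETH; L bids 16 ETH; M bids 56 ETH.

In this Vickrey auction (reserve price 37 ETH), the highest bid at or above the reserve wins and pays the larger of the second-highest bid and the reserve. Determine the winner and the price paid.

G pays 74 ETH

Sorting bids: 80 (G) > 74 (K) > 56 (M) > 51 (I) > 16 (L) > 15 (F) > …
G has the top bid at or above the reserve (80 ETH).
Second-highest bid 74 ETH exceeds the reserve 37 ETH → payment 74 ETH.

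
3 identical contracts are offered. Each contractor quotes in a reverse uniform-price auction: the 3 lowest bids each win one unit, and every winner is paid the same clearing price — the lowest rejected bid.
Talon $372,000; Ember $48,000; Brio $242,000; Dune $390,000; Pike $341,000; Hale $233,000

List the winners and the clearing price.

Sorting: 48,000 (Ember), 233,000 (Hale), 242,000 (Brio), 341,000 (Pike), 372,000 (Talon), …
Lowest 3: Ember, Hale, Brio.
First losing bid is Pike's $341,000, which sets the uniform price.

Ember, Hale, Brio; each is paid $341,000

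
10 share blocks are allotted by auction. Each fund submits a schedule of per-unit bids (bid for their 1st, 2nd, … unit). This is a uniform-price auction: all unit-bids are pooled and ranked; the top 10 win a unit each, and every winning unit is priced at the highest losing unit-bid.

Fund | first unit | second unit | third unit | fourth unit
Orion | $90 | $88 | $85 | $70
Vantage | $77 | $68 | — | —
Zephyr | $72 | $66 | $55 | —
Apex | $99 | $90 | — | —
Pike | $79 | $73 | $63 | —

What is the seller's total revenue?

Merging the schedules and taking the best 10: 99 (Apex-1), 90 (Orion-1), 90 (Apex-2), 88 (Orion-2), 85 (Orion-3), 79 (Pike-1), 77 (Vantage-1), 73 (Pike-2), 72 (Zephyr-1), 70 (Orion-4)
First bid not allocated: $68.
Allocation: Apex 2, Orion 4, Pike 2, Vantage 1, Zephyr 1. Every unit priced at $68.
Revenue = 10 × 68 = $680.

Total revenue: $680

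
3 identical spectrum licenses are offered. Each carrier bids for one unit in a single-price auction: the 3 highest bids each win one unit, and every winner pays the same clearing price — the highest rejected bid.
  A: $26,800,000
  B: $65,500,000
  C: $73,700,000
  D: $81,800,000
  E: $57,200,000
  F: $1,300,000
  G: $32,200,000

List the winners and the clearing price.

Ordering the bids: 81,800,000 (D), 73,700,000 (C), 65,500,000 (B), 57,200,000 (E), 32,200,000 (G), …
The 3 highest are D, C, B.
First losing bid is E's $57,200,000, which sets the uniform price.

D, C, B; each pays $57,200,000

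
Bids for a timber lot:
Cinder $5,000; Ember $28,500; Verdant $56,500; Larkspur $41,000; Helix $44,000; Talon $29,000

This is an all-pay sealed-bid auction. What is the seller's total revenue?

Bids in order: 56,500 (Verdant) > 44,000 (Helix) > 41,000 (Larkspur) > 29,000 (Talon) > 28,500 (Ember) > 5,000 (Cinder)
Verdant wins with the top bid; all bids are sunk regardless.
Every bidder forfeits their bid regardless of winning.
Revenue = 5,000 + 28,500 + 56,500 + 41,000 + 44,000 + 29,000 = $204,000.

Total revenue: $204,000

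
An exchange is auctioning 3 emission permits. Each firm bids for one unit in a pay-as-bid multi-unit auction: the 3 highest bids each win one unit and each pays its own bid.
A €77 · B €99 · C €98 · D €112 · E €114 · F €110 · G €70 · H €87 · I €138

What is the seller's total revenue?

Bids ranked high→low: 138 (I), 114 (E), 112 (D), 110 (F), 99 (B), …
Top 3: I, E, D.
Total revenue = 138 + 114 + 112 = €364.

Total revenue: €364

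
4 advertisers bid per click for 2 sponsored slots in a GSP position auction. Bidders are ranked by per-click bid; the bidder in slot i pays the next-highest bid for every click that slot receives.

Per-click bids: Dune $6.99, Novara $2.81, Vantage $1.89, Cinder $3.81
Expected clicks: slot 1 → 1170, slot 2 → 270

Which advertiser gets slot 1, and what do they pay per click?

Sorting advertisers: $6.99 (Dune) > $3.81 (Cinder) > $2.81 (Novara) > …
Slot 1 goes to the first-ranked bidder, Dune, who pays the next bid down: $3.81/click.

Dune; $3.81 per click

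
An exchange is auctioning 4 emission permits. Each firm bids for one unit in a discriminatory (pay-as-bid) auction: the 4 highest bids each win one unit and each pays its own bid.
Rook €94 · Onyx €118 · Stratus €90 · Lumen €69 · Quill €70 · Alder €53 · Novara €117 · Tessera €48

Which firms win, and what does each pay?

Ordering the bids: 118 (Onyx), 117 (Novara), 94 (Rook), 90 (Stratus), 70 (Quill), 69 (Lumen), …
The 4 highest are Onyx, Novara, Rook, Stratus.
Each winner pays its own bid: Onyx €118, Novara €117, Rook €94, Stratus €90.

Onyx €118, Novara €117, Rook €94, Stratus €90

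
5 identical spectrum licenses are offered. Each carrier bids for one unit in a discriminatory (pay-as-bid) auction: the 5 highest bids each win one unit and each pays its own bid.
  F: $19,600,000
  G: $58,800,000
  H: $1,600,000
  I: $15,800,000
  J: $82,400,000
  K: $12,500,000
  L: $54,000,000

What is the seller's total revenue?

Ordering the bids: 82,400,000 (J), 58,800,000 (G), 54,000,000 (L), 19,600,000 (F), 15,800,000 (I), 12,500,000 (K), 1,600,000 (H)
Winners (5 units): J, G, L, F, I.
Total revenue = 82,400,000 + 58,800,000 + 54,000,000 + 19,600,000 + 15,800,000 = $230,600,000.

Total revenue: $230,600,000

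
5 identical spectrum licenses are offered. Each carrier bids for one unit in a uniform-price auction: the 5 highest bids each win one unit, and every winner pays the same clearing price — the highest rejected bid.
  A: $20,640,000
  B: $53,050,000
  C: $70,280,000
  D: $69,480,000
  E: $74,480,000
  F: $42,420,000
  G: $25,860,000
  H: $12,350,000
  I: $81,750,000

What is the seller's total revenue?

Bids ranked high→low: 81,750,000 (I), 74,480,000 (E), 70,280,000 (C), 69,480,000 (D), 53,050,000 (B), 42,420,000 (F), 25,860,000 (G), …
Top 5: I, E, C, D, B.
Highest unsuccessful bid: $42,420,000 → clearing price.
Total revenue = 5 × $42,420,000 = $212,100,000.

Total revenue: $212,100,000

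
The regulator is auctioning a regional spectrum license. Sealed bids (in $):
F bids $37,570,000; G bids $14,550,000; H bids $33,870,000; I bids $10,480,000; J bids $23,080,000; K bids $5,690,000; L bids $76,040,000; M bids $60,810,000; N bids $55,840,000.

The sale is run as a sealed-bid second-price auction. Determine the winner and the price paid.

L pays $60,810,000

Bids ranked: 76,040,000 (L) > 60,810,000 (M) > 55,840,000 (N) > 37,570,000 (F) > 33,870,000 (H) > 23,080,000 (J) > …
L wins with the highest bid; price is set by the runner-up at $60,810,000.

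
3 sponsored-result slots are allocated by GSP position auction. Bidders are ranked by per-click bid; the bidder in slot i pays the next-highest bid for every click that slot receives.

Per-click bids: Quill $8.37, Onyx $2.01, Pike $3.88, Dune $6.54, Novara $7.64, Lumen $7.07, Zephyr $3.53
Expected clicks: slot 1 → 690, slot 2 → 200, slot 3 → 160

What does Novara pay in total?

Novara pays $1414.00

Per-click bids in order: $8.37 (Quill) > $7.64 (Novara) > $7.07 (Lumen) > $6.54 (Dune) > …
Novara holds slot 2 → pays next bid $7.07 × 200 clicks = $1414.00.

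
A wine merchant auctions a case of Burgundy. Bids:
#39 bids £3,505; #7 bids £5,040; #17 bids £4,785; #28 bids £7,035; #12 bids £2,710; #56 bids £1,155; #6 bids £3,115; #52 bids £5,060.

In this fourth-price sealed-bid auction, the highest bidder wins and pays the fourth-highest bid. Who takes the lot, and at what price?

#28 pays £4,785

Fourth-price sealed-bid auction: the highest bidder wins and pays the fourth-highest bid.
Bids ranked: 7,035 (#28) > 5,060 (#52) > 5,040 (#7) > 4,785 (#17) > 3,505 (#39) > 3,115 (#6) > …
#28 is highest; pays the fourth-highest bid, £4,785.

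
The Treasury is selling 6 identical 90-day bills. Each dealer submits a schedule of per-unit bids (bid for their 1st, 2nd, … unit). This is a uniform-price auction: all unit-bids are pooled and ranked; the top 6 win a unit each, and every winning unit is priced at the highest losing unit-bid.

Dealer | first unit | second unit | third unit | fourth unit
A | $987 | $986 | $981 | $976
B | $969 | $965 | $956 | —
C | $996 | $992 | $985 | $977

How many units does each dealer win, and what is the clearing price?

A 3, C 3; clearing price $977

Merging the schedules and taking the best 6: 996 (C-1), 992 (C-2), 987 (A-1), 986 (A-2), 985 (C-3), 981 (A-3)
First bid not allocated: $977.
Allocation: A 3, C 3.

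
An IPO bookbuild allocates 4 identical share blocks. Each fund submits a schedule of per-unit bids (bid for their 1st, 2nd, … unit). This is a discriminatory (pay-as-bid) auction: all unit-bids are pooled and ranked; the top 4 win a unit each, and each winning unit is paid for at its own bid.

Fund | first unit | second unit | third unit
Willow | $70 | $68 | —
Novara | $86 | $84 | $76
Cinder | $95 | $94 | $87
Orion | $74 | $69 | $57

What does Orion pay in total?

Orion pays $0

Pooled unit-bids ranked (top 4): 95 (Cinder-1), 94 (Cinder-2), 87 (Cinder-3), 86 (Novara-1)
Next rejected bid: $84 (not a price — pay-as-bid).
Orion wins no units.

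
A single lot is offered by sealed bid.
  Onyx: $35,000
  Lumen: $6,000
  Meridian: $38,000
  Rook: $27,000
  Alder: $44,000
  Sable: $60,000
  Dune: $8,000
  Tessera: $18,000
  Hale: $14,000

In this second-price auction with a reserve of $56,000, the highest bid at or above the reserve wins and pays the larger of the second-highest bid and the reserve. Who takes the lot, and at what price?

Sable pays $56,000

Bids in order: 60,000 (Sable) > 44,000 (Alder) > 38,000 (Meridian) > 35,000 (Onyx) > 27,000 (Rook) > 18,000 (Tessera) > …
Sable has the top bid at or above the reserve ($60,000).
max(second-highest $44,000, reserve $56,000) = $56,000.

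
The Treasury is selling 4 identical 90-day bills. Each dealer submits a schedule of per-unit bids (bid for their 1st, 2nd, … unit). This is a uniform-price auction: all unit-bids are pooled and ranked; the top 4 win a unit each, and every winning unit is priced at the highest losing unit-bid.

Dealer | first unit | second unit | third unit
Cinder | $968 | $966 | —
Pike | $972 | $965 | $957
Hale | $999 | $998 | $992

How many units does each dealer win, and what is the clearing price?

Hale 3, Pike 1; clearing price $968

Merging the schedules and taking the best 4: 999 (Hale-1), 998 (Hale-2), 992 (Hale-3), 972 (Pike-1)
The (k+1)-th unit-bid is $968.
Allocation: Hale 3, Pike 1.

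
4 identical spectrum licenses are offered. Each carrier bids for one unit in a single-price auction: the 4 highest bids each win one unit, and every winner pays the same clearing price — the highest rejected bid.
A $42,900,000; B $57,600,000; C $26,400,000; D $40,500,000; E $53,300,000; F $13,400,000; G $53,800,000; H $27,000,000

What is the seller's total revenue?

Sorting: 57,600,000 (B), 53,800,000 (G), 53,300,000 (E), 42,900,000 (A), 40,500,000 (D), 27,000,000 (H), …
Winners (4 units): B, G, E, A.
First losing bid is D's $40,500,000, which sets the uniform price.
Total revenue = 4 × $40,500,000 = $162,000,000.

Total revenue: $162,000,000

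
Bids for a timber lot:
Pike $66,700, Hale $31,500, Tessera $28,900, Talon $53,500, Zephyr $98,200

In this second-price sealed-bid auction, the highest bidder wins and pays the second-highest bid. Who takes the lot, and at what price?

Bids ranked: 98,200 (Zephyr) > 66,700 (Pike) > 53,500 (Talon) > 31,500 (Hale) > 28,900 (Tessera)
Zephyr is highest; pays the second-highest bid, $66,700.

Zephyr pays $66,700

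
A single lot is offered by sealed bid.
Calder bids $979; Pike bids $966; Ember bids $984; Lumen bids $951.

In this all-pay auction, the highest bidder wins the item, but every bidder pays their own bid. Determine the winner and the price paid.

Ember pays $984

Sorting bids: 984 (Ember) > 979 (Calder) > 966 (Pike) > 951 (Lumen)
Ember is highest and takes the item; every bidder forfeits their bid.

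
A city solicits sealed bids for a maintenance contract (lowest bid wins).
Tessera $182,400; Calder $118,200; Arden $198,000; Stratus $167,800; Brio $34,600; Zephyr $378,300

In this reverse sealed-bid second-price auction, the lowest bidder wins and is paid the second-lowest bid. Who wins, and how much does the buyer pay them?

Reverse sealed-bid second-price auction: the lowest bidder wins and is paid the second-lowest bid.
Bids ranked: 34,600 (Brio) < 118,200 (Calder) < 167,800 (Stratus) < 182,400 (Tessera) < 198,000 (Arden) < 378,300 (Zephyr)
Brio wins with the lowest bid; price is set by the runner-up at $118,200.

Brio is paid $118,200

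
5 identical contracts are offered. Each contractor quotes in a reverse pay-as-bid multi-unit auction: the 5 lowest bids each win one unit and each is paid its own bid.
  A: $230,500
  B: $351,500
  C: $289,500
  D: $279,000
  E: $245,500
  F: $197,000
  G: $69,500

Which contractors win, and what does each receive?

Ordering the bids: 69,500 (G), 197,000 (F), 230,500 (A), 245,500 (E), 279,000 (D), 289,500 (C), 351,500 (B)
Lowest 5: G, F, A, E, D.
Each winner is paid its own bid: G $69,500, F $197,000, A $230,500, E $245,500, D $279,000.

G $69,500, F $197,000, A $230,500, E $245,500, D $279,000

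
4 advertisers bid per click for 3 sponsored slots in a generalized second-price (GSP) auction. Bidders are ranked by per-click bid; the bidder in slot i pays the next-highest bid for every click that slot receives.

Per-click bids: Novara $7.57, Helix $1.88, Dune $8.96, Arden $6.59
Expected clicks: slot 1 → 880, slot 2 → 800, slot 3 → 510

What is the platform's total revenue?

Total revenue: $12892.40

Per-click bids in order: $8.96 (Dune) > $7.57 (Novara) > $6.59 (Arden) > $1.88 (Helix)
Slot 1: Dune pays $7.57 × 880 = $6661.60
Slot 2: Novara pays $6.59 × 800 = $5272.00
Slot 3: Arden pays $1.88 × 510 = $958.80
Total = $12892.40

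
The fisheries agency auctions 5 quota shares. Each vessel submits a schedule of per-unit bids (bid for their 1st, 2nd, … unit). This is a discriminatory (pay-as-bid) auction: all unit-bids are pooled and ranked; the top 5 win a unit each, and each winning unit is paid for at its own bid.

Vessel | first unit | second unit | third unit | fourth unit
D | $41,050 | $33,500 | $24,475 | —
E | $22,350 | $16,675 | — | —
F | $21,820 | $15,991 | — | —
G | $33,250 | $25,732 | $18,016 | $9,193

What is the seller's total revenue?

Total revenue: $158,007

Merging the schedules and taking the best 5: 41,050 (D-1), 33,500 (D-2), 33,250 (G-1), 25,732 (G-2), 24,475 (D-3)
Next rejected bid: $22,350 (not a price — pay-as-bid).
Each winning unit pays its own bid.
Revenue = 41,050 + 33,500 + 33,250 + 25,732 + 24,475 = $158,007.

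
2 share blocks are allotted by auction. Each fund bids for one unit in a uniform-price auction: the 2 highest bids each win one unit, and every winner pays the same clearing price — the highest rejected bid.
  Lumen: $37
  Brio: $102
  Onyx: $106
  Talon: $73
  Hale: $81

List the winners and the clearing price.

Ordering the bids: 106 (Onyx), 102 (Brio), 81 (Hale), 73 (Talon), …
The 2 highest are Onyx, Brio.
First losing bid is Hale's $81, which sets the uniform price.

Onyx, Brio; each pays $81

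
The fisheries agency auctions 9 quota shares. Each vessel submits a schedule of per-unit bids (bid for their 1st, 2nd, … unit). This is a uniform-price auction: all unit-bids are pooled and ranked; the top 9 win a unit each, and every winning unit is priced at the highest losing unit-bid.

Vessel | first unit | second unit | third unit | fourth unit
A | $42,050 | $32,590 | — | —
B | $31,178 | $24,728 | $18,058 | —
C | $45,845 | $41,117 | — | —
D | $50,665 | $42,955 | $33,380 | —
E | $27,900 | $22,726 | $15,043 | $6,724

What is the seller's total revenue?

Pooled unit-bids ranked (top 9): 50,665 (D-1), 45,845 (C-1), 42,955 (D-2), 42,050 (A-1), 41,117 (C-2), 33,380 (D-3), 32,590 (A-2), 31,178 (B-1), 27,900 (E-1)
First bid not allocated: $24,728.
Allocation: A 2, B 1, C 2, D 3, E 1. Every unit priced at $24,728.
Revenue = 9 × 24,728 = $222,552.

Total revenue: $222,552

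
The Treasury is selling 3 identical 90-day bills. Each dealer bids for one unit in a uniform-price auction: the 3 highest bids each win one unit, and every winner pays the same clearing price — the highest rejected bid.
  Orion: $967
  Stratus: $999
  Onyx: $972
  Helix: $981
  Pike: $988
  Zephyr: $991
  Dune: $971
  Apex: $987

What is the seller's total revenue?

Total revenue: $2,961

Bids ranked high→low: 999 (Stratus), 991 (Zephyr), 988 (Pike), 987 (Apex), 981 (Helix), …
Top 3: Stratus, Zephyr, Pike.
Clearing price = highest rejected bid = $987.
Total revenue = 3 × $987 = $2,961.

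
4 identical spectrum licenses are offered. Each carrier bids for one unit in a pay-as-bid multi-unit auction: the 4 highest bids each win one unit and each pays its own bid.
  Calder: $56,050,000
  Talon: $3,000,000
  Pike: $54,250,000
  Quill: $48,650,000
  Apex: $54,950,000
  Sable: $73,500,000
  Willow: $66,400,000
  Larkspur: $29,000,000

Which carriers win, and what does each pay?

Ordering the bids: 73,500,000 (Sable), 66,400,000 (Willow), 56,050,000 (Calder), 54,950,000 (Apex), 54,250,000 (Pike), 48,650,000 (Quill), …
The 4 highest are Sable, Willow, Calder, Apex.
Each winner pays its own bid: Sable $73,500,000, Willow $66,400,000, Calder $56,050,000, Apex $54,950,000.

Sable $73,500,000, Willow $66,400,000, Calder $56,050,000, Apex $54,950,000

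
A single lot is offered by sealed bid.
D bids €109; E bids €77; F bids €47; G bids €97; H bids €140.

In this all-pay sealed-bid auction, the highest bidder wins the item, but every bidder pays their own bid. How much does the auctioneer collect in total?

All-pay sealed-bid auction: the highest bidder wins the item, but every bidder pays their own bid.
Sorting bids: 140 (H) > 109 (D) > 97 (G) > 77 (E) > 47 (F)
Every bidder forfeits their bid regardless of winning.
Revenue = 109 + 77 + 47 + 97 + 140 = €470.

Total revenue: €470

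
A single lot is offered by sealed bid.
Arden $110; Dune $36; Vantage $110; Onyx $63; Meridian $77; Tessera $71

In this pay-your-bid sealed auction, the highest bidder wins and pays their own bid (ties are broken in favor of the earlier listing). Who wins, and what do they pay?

Arden pays $110

Bids ranked: 110 (Arden) > 110 (Vantage) > 77 (Meridian) > 71 (Tessera) > 63 (Onyx) > 36 (Dune)
Tie at $110 → Arden wins by tie-break.
Arden has the highest bid and pays exactly that: $110.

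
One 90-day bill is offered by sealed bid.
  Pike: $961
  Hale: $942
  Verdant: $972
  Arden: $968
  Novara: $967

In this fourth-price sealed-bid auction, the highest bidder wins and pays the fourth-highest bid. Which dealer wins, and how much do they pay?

Bids in order: 972 (Verdant) > 968 (Arden) > 967 (Novara) > 961 (Pike) > 942 (Hale)
Verdant wins; payment is bid #4 in the ranking = $961.

Verdant pays $961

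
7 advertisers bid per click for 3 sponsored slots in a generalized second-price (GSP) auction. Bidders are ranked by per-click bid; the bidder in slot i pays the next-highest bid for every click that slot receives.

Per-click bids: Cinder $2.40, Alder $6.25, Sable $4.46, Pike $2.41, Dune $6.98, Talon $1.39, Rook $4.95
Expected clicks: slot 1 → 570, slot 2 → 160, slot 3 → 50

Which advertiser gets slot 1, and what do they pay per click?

Dune; $6.25 per click

Per-click bids in order: $6.98 (Dune) > $6.25 (Alder) > $4.95 (Rook) > $4.46 (Sable) > …
Slot 1 goes to the first-ranked bidder, Dune, who pays the next bid down: $6.25/click.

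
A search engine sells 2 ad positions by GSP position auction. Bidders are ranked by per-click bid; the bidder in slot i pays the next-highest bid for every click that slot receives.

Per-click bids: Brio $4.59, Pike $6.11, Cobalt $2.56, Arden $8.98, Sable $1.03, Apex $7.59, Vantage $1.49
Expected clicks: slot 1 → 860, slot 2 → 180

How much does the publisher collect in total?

Total revenue: $7627.20

Per-click bids in order: $8.98 (Arden) > $7.59 (Apex) > $6.11 (Pike) > …
Slot 1: Arden pays $7.59 × 860 = $6527.40
Slot 2: Apex pays $6.11 × 180 = $1099.80
Total = $7627.20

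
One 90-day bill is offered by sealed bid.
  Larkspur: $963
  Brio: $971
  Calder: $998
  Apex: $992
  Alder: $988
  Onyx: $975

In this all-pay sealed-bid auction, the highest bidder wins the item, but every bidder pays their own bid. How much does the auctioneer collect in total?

Bids in order: 998 (Calder) > 992 (Apex) > 988 (Alder) > 975 (Onyx) > 971 (Brio) > 963 (Larkspur)
Every bidder forfeits their bid regardless of winning.
Revenue = 963 + 971 + 998 + 992 + 988 + 975 = $5,887.

Total revenue: $5,887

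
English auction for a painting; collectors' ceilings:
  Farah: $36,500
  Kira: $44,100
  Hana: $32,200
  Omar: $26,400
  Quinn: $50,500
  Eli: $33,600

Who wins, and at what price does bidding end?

Quinn wins at $44,100

Rule: the price rises until one bidder remains; the winner pays the price at which the last rival dropped out.
Limits ranked: 50,500 (Quinn) > 44,100 (Kira) > 36,500 (Farah) > 33,600 (Eli) > 32,200 (Hana) > 26,400 (Omar)
Kira is the last rival to drop out, at $44,100; Quinn remains and wins at that price.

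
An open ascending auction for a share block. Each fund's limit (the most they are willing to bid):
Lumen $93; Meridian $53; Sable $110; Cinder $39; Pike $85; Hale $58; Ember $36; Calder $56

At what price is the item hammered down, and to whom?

Sorting limits: 110 (Sable) > 93 (Lumen) > 85 (Pike) > 58 (Hale) > 56 (Calder) > 53 (Meridian) > …
Bidding ends when Lumen exits at $93; Sable takes it.

Sable wins at $93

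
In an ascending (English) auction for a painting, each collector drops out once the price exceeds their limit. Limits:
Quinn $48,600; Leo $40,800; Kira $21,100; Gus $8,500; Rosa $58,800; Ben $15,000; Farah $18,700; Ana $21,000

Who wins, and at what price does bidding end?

Sorting limits: 58,800 (Rosa) > 48,600 (Quinn) > 40,800 (Leo) > 21,100 (Kira) > 21,000 (Ana) > 18,700 (Farah) > …
Once the price passes $48,600, only Rosa is left; the hammer falls at Quinn's limit of $48,600.

Rosa wins at $48,600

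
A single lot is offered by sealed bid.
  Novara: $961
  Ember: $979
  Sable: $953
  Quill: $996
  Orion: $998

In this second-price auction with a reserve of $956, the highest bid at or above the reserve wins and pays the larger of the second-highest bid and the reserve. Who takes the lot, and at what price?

Orion pays $996

Bids ranked: 998 (Orion) > 996 (Quill) > 979 (Ember) > 961 (Novara) > 953 (Sable)
Orion has the top bid at or above the reserve ($998).
Second-highest bid $996 exceeds the reserve $956 → payment $996.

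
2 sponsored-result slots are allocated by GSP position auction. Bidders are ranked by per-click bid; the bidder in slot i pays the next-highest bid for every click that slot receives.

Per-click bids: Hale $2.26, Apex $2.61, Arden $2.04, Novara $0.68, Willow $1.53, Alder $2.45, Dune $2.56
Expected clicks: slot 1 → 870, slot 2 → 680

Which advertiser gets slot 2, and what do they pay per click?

Per-click bids in order: $2.61 (Apex) > $2.56 (Dune) > $2.45 (Alder) > …
Slot 2 goes to the second-ranked bidder, Dune, who pays the next bid down: $2.45/click.

Dune; $2.45 per click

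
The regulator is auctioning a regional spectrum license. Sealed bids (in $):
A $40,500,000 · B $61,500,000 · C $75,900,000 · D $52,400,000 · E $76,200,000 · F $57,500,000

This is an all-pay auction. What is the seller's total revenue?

Total revenue: $364,000,000

Sorting bids: 76,200,000 (E) > 75,900,000 (C) > 61,500,000 (B) > 57,500,000 (F) > 52,400,000 (D) > 40,500,000 (A)
Every bidder forfeits their bid regardless of winning.
Revenue = 40,500,000 + 61,500,000 + 75,900,000 + 52,400,000 + 76,200,000 + 57,500,000 = $364,000,000.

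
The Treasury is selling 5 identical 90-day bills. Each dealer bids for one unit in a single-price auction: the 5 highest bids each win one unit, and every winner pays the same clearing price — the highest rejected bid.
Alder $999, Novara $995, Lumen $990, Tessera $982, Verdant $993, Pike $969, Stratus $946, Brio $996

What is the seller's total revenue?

Bids ranked high→low: 999 (Alder), 996 (Brio), 995 (Novara), 993 (Verdant), 990 (Lumen), 982 (Tessera), 969 (Pike), …
The 5 highest are Alder, Brio, Novara, Verdant, Lumen.
Clearing price = highest rejected bid = $982.
Total revenue = 5 × $982 = $4,910.

Total revenue: $4,910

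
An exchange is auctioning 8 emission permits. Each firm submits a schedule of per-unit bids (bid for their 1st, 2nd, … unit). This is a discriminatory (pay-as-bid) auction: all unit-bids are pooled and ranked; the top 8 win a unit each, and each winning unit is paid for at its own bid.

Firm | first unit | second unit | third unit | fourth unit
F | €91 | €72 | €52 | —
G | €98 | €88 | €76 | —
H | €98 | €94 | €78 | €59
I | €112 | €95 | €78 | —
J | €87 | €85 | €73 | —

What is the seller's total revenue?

Merging the schedules and taking the best 8: 112 (I-1), 98 (G-1), 98 (H-1), 95 (I-2), 94 (H-2), 91 (F-1), 88 (G-2), 87 (J-1)
Next rejected bid: €85 (not a price — pay-as-bid).
Each winning unit pays its own bid.
Revenue = 112 + 98 + 98 + 95 + 94 + 91 + 88 + 87 = €763.

Total revenue: €763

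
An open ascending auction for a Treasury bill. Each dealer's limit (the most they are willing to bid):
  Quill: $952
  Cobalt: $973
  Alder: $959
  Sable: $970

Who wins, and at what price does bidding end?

Cobalt wins at $970

Rule: the price rises until one bidder remains; the winner pays the price at which the last rival dropped out.
Sorting limits: 973 (Cobalt) > 970 (Sable) > 959 (Alder) > 952 (Quill)
Bidding ends when Sable exits at $970; Cobalt takes it.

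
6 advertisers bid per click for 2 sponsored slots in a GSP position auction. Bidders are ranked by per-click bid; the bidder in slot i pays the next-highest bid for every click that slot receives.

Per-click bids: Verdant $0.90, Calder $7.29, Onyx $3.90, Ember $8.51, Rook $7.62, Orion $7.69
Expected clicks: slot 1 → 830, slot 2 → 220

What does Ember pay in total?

Ranked by bid: $8.51 (Ember) > $7.69 (Orion) > $7.62 (Rook) > …
Ember holds slot 1 → pays next bid $7.69 × 830 clicks = $6382.70.

Ember pays $6382.70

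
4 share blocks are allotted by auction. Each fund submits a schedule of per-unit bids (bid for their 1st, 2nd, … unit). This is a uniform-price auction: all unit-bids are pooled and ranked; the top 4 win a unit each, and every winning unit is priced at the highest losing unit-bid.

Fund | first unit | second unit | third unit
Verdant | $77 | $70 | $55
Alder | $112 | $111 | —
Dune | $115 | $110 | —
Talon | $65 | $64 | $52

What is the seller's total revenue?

Total revenue: $308

Pooled unit-bids ranked (top 4): 115 (Dune-1), 112 (Alder-1), 111 (Alder-2), 110 (Dune-2)
First bid not allocated: $77.
Allocation: Alder 2, Dune 2. Every unit priced at $77.
Revenue = 4 × 77 = $308.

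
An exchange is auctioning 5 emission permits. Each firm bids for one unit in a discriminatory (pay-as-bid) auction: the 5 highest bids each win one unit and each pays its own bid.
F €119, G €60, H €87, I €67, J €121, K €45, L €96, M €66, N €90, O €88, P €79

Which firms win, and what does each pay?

Ordering the bids: 121 (J), 119 (F), 96 (L), 90 (N), 88 (O), 87 (H), 79 (P), …
Top 5: J, F, L, N, O.
Each winner pays its own bid: J €121, F €119, L €96, N €90, O €88.

J €121, F €119, L €96, N €90, O €88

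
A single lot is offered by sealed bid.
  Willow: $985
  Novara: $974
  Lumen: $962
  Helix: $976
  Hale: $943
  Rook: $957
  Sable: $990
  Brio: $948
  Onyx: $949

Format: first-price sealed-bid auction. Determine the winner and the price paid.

Rule: the highest bidder wins and pays their own bid.
Bids in order: 990 (Sable) > 985 (Willow) > 976 (Helix) > 974 (Novara) > 962 (Lumen) > 957 (Rook) > …
Sable is highest → pays own bid, $990.

Sable pays $990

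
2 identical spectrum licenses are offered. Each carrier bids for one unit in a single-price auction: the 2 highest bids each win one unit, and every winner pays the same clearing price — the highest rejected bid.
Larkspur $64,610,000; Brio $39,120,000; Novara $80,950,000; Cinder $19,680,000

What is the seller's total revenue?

Bids ranked high→low: 80,950,000 (Novara), 64,610,000 (Larkspur), 39,120,000 (Brio), 19,680,000 (Cinder)
The 2 highest are Novara, Larkspur.
First losing bid is Brio's $39,120,000, which sets the uniform price.
Total revenue = 2 × $39,120,000 = $78,240,000.

Total revenue: $78,240,000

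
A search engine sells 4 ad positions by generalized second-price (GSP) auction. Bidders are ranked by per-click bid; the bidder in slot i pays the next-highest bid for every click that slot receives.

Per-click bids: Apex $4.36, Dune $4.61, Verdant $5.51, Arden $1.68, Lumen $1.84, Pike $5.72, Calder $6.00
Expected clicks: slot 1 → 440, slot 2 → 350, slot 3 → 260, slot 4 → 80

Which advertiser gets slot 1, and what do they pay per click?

Calder; $5.72 per click

Ranked by bid: $6.00 (Calder) > $5.72 (Pike) > $5.51 (Verdant) > $4.61 (Dune) > $4.36 (Apex) > …
Slot 1 goes to the first-ranked bidder, Calder, who pays the next bid down: $5.72/click.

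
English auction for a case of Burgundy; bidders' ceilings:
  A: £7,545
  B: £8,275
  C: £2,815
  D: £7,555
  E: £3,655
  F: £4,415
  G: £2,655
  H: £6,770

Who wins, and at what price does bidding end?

B wins at £7,555

Limits in order: 8,275 (B) > 7,555 (D) > 7,545 (A) > 6,770 (H) > 4,415 (F) > 3,655 (E) > …
Once the price passes £7,555, only B is left; the hammer falls at D's limit of £7,555.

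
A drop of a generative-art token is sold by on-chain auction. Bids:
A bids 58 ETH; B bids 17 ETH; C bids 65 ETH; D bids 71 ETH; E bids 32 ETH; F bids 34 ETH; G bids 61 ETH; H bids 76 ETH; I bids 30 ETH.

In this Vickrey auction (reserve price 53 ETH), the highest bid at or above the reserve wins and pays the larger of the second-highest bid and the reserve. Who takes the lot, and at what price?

Sorting bids: 76 (H) > 71 (D) > 65 (C) > 61 (G) > 58 (A) > 34 (F) > …
Highest eligible bid: H at 76 ETH.
max(second-highest 71 ETH, reserve 53 ETH) = 71 ETH; the reserve does not bind.

H pays 71 ETH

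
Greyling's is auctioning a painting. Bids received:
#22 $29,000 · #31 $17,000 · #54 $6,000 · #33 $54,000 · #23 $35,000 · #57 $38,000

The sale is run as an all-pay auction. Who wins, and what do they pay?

#33 pays $54,000

Sorting bids: 54,000 (#33) > 38,000 (#57) > 35,000 (#23) > 29,000 (#22) > 17,000 (#31) > 6,000 (#54)
#33 wins with the top bid; all bids are sunk regardless.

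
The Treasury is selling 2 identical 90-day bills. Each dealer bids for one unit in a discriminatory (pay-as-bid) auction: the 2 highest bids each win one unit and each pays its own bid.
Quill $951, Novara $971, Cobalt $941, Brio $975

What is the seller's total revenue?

Total revenue: $1,946

Sorting: 975 (Brio), 971 (Novara), 951 (Quill), 941 (Cobalt)
Top 2: Brio, Novara.
Total revenue = 975 + 971 = $1,946.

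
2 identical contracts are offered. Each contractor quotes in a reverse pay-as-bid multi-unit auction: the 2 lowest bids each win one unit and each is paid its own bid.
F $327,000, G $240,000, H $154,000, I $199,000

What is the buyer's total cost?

Sorting: 154,000 (H), 199,000 (I), 240,000 (G), 327,000 (F)
Lowest 2: H, I.
Total cost = 154,000 + 199,000 = $353,000.

Total cost: $353,000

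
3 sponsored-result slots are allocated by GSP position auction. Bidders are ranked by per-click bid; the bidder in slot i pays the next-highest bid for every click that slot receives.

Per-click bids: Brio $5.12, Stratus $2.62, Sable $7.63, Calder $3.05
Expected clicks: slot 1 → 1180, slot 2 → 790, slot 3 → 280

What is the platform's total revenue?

Sorting advertisers: $7.63 (Sable) > $5.12 (Brio) > $3.05 (Calder) > $2.62 (Stratus)
Slot 1: Sable pays $5.12 × 1180 = $6041.60
Slot 2: Brio pays $3.05 × 790 = $2409.50
Slot 3: Calder pays $2.62 × 280 = $733.60
Total = $9184.70

Total revenue: $9184.70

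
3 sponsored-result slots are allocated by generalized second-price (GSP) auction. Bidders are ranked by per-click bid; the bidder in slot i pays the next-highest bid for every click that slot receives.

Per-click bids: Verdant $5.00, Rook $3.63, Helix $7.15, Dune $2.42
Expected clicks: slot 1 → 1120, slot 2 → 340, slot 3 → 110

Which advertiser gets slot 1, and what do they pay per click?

Helix; $5.00 per click

Ranked by bid: $7.15 (Helix) > $5.00 (Verdant) > $3.63 (Rook) > $2.42 (Dune)
Slot 1 goes to the first-ranked bidder, Helix, who pays the next bid down: $5.00/click.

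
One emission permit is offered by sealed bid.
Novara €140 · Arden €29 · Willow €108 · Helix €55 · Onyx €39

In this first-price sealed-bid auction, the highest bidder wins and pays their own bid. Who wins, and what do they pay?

Rule: the highest bidder wins and pays their own bid.
Bids in order: 140 (Novara) > 108 (Willow) > 55 (Helix) > 39 (Onyx) > 29 (Arden)
Novara is highest → pays own bid, €140.

Novara pays €140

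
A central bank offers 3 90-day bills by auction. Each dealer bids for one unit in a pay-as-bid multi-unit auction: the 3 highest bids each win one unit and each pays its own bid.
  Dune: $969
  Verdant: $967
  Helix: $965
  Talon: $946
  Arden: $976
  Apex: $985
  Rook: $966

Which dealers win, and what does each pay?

Apex $985, Arden $976, Dune $969

Bids ranked high→low: 985 (Apex), 976 (Arden), 969 (Dune), 967 (Verdant), 966 (Rook), …
Top 3: Apex, Arden, Dune.
Each winner pays its own bid: Apex $985, Arden $976, Dune $969.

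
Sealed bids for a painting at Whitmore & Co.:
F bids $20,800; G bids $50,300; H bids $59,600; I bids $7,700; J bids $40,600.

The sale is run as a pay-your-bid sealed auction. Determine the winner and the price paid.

H pays $59,600

Rule: the highest bidder wins and pays their own bid.
Sorting bids: 59,600 (H) > 50,300 (G) > 40,600 (J) > 20,800 (F) > 7,700 (I)
H is highest → pays own bid, $59,600.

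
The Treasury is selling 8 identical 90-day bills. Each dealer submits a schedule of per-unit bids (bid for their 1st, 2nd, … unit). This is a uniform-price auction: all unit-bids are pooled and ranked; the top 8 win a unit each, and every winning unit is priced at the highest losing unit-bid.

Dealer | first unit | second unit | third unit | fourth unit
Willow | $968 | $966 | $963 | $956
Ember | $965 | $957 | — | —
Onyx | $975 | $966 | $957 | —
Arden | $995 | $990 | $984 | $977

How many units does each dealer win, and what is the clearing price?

Arden 4, Onyx 2, Willow 2; clearing price $965

Pooled unit-bids ranked (top 8): 995 (Arden-1), 990 (Arden-2), 984 (Arden-3), 977 (Arden-4), 975 (Onyx-1), 968 (Willow-1), 966 (Willow-2), 966 (Onyx-2)
First bid not allocated: $965.
Allocation: Arden 4, Onyx 2, Willow 2.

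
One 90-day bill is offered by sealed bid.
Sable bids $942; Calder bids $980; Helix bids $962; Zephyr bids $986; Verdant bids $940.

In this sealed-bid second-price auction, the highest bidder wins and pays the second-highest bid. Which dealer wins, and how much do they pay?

Sorting bids: 986 (Zephyr) > 980 (Calder) > 962 (Helix) > 942 (Sable) > 940 (Verdant)
Zephyr wins with the highest bid; price is set by the runner-up at $980.

Zephyr pays $980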